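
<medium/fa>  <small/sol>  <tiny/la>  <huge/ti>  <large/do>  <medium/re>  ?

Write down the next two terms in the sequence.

<small/mi>, <tiny/fa>

Size goes medium, small, tiny, huge, large, medium → small → tiny (repeats medium → small → tiny → huge → large).
Note goes fa, sol, la, ti, do, re → mi → fa (runs through the solfège scale do→ti).
Putting the parts together: <small/mi> and then <tiny/fa>.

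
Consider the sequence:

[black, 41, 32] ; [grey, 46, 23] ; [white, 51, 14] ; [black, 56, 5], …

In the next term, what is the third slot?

Third slot: −9 each step; 32, 23, 14, 5 → -4.

-4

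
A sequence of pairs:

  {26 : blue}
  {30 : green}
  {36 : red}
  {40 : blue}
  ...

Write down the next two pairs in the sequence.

For the first component, alternating steps +4, +6, +4, +6, …: 26, 30, 36, 40 → 46 → 50.
Colour: repeats blue → green → red, so blue, green, red, blue → green → red.
Putting the parts together: {46 : green} and then {50 : red}.

{46 : green}, {50 : red}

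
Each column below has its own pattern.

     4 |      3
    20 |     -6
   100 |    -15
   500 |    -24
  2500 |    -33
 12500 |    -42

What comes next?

62500  -51

First component: 4, 20, 100, 500, 2500, 12500 → 62500 (×5 each step).
Second component: −9 each step; 3, -6, -15, -24, -33, -42 → -51.
Putting it together: 62500  -51.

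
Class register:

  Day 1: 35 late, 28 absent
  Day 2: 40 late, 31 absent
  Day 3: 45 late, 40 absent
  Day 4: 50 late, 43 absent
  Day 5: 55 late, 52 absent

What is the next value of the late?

60

Late: +5 each step, so 35, 40, 45, 50, 55 → 60.
Absent: alternating steps +3, +9, +3, +9, …; 28, 31, 40, 43, 52 → 55.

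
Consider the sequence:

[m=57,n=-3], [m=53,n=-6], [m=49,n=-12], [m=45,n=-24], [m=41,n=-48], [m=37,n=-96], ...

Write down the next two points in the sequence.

[m=33,n=-192], [m=29,n=-384]

For the m, −4 each step: 57, 53, 49, 45, 41, 37 → 33 → 29.
N goes -3, -6, -12, -24, -48, -96 → -192 → -384 (×2 each step).
Putting the parts together: [m=33,n=-192] and then [m=29,n=-384].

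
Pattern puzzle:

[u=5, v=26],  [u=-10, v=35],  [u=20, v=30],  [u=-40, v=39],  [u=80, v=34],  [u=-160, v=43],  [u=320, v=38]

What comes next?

U: ×(-2) each step; 5, -10, 20, -40, 80, -160, 320 → -640.
V — alternating steps +9, −5, +9, −5, …: 26, 35, 30, 39, 34, 43, 38 → 47.
Putting it together: [u=-640, v=47].

[u=-640, v=47]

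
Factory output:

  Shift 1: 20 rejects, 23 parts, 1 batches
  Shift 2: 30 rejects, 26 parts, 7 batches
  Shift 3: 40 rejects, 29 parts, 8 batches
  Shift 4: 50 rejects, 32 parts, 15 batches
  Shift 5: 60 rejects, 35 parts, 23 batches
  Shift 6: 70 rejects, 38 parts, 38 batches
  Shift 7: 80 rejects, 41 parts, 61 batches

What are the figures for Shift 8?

Rejects: +10 each step, so 20, 30, 40, 50, 60, 70, 80 → 90.
Parts: +3 each step; 23, 26, 29, 32, 35, 38, 41 → 44.
Batches: each term is the sum of the two before it, so 1, 7, 8, 15, 23, 38, 61 → 99.
So the next record is 90 rejects, 44 parts, 99 batches.

90 rejects, 44 parts, 99 batches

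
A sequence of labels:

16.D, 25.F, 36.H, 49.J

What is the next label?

64.L

For the first component, perfect squares: 4², 5², 6², …: 16, 25, 36, 49 → 64.
For the letter, letters move forward 2 places in the alphabet: D, F, H, J → L.
Combining the parts gives 64.L.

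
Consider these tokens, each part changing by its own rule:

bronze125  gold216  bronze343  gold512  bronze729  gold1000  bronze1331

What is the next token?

gold1728

For the rank, alternates bronze ↔ gold: bronze, gold, bronze, gold, bronze, gold, bronze → gold.
Second component: 125, 216, 343, 512, 729, 1000, 1331 → 1728 (perfect cubes: 5³, 6³, 7³, …).
Combining the parts gives gold1728.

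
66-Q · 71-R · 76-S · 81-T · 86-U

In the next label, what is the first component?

91

First component: 66, 71, 76, 81, 86 → 91 (+5 each step).
Letter: Q, R, S, T, U → V (letters move forward 1 place in the alphabet).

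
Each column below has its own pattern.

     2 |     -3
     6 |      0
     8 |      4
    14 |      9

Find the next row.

First component: 2, 6, 8, 14 → 22 (each term is the sum of the two before it).
Second component: differences are 3, 4, 5, … (increasing by 1 each time); -3, 0, 4, 9 → 15.
Combining the parts gives 22  15.

22  15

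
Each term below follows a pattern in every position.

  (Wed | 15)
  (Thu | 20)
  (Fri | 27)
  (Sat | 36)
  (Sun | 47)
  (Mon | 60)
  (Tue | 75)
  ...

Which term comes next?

(Wed | 92)

Day — runs through the weekdays Mon→Sun: Wed, Thu, Fri, Sat, Sun, Mon, Tue → Wed.
Second entry goes 15, 20, 27, 36, 47, 60, 75 → 92 (differences are 5, 7, 9, … (increasing by 2 each time)).
Combining the parts gives (Wed | 92).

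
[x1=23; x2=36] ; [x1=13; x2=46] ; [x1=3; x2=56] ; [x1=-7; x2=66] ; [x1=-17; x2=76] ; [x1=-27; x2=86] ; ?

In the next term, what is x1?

-37

For the x1, −10 each step: 23, 13, 3, -7, -17, -27 → -37.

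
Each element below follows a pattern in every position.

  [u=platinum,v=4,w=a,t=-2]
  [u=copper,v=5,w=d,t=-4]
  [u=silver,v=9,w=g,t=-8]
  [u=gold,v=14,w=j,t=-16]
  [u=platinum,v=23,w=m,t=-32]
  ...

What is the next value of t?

For the t, ×2 each step: -2, -4, -8, -16, -32 → -64.

-64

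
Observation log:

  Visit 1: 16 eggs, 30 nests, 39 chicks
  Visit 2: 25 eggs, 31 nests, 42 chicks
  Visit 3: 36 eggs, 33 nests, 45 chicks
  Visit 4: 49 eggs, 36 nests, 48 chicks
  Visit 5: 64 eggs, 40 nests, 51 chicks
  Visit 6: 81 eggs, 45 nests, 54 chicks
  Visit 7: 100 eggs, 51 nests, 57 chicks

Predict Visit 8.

121 eggs, 58 nests, 60 chicks

For the eggs, perfect squares: 4², 5², 6², …: 16, 25, 36, 49, 64, 81, 100 → 121.
Nests: differences are 1, 2, 3, … (increasing by 1 each time); 30, 31, 33, 36, 40, 45, 51 → 58.
Chicks goes 39, 42, 45, 48, 51, 54, 57 → 60 (+3 each step).
Putting it together: 121 eggs, 58 nests, 60 chicks.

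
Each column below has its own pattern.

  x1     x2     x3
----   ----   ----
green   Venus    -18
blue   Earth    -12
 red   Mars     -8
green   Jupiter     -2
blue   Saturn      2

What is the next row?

red  Uranus  8

For the column x1, repeats green → blue → red: green, blue, red, green, blue → red.
Column x2 goes Venus, Earth, Mars, Jupiter, Saturn → Uranus (runs through the planets Mercury→Neptune).
Column x3 — alternating steps +6, +4, +6, +4, …: -18, -12, -8, -2, 2 → 8.
Putting it together: red  Uranus  8.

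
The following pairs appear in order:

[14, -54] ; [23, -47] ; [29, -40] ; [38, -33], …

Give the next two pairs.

For the first value, alternating steps +9, +6, +9, +6, …: 14, 23, 29, 38 → 44 → 53.
For the second value, +7 each step: -54, -47, -40, -33 → -26 → -19.
So the next two pairs are [44, -26] and [53, -19].

[44, -26], [53, -19]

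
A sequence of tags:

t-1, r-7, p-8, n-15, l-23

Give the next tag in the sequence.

j-38

Letter: t, r, p, n, l → j (letters move back 2 places in the alphabet).
Second component: 1, 7, 8, 15, 23 → 38 (each term is the sum of the two before it).
Putting it together: j-38.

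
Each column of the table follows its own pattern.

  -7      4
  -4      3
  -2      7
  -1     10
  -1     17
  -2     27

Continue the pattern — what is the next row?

First component: differences are 3, 2, 1, … (decreasing by 1 each time), so -7, -4, -2, -1, -1, -2 → -4.
Second component: 4, 3, 7, 10, 17, 27 → 44 (each term is the sum of the two before it).
Putting it together: -4  44.

-4  44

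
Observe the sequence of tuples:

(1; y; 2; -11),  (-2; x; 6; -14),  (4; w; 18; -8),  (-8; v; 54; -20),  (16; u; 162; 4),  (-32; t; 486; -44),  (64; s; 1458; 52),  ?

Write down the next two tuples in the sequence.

(-128; r; 4374; -140), (256; q; 13122; 244)

First slot: 1, -2, 4, -8, 16, -32, 64 → -128 → 256 (×(-2) each step).
Letter goes y, x, w, v, u, t, s → r → q (letters move back 1 place in the alphabet).
Third slot: ×3 each step; 2, 6, 18, 54, 162, 486, 1458 → 4374 → 13122.
Fourth slot: -11, -14, -8, -20, 4, -44, 52 → -140 → 244 (always 12 less than the first slot).
Putting the parts together: (-128; r; 4374; -140) and then (256; q; 13122; 244).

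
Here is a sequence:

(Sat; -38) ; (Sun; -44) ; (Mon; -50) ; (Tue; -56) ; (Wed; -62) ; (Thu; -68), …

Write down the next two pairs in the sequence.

(Fri; -74), (Sat; -80)

Day: runs through the weekdays Mon→Sun; Sat, Sun, Mon, Tue, Wed, Thu → Fri → Sat.
For the second coordinate, −6 each step: -38, -44, -50, -56, -62, -68 → -74 → -80.
So the next two pairs are (Fri; -74) and (Sat; -80).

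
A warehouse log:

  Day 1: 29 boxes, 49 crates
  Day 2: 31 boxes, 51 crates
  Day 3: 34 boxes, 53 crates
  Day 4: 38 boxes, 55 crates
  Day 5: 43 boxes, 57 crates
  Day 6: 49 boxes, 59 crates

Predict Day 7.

Boxes goes 29, 31, 34, 38, 43, 49 → 56 (differences are 2, 3, 4, … (increasing by 1 each time)).
For the crates, +2 each step: 49, 51, 53, 55, 57, 59 → 61.
So the next record is 56 boxes, 61 crates.

56 boxes, 61 crates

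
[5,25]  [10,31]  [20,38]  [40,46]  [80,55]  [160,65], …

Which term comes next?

[320,76]

First slot: ×2 each step; 5, 10, 20, 40, 80, 160 → 320.
Second slot — differences are 6, 7, 8, … (increasing by 1 each time): 25, 31, 38, 46, 55, 65 → 76.
So the next term is [320,76].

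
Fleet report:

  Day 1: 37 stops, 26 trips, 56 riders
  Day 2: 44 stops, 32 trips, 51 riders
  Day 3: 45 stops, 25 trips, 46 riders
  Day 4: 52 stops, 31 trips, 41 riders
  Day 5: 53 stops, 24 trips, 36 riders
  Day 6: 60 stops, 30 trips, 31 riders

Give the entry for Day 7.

Stops goes 37, 44, 45, 52, 53, 60 → 61 (alternating steps +7, +1, +7, +1, …).
Trips: 26, 32, 25, 31, 24, 30 → 23 (alternating steps +6, −7, +6, −7, …).
Riders goes 56, 51, 46, 41, 36, 31 → 26 (−5 each step).
Combining the parts gives 61 stops, 23 trips, 26 riders.

61 stops, 23 trips, 26 riders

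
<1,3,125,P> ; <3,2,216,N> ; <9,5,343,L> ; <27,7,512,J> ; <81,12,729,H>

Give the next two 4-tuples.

<243,19,1000,F>, <729,31,1331,D>

For the first coordinate, ×3 each step: 1, 3, 9, 27, 81 → 243 → 729.
Second coordinate: each term is the sum of the two before it, so 3, 2, 5, 7, 12 → 19 → 31.
Third coordinate: 125, 216, 343, 512, 729 → 1000 → 1331 (perfect cubes: 5³, 6³, 7³, …).
Letter: letters move back 2 places in the alphabet; P, N, L, J, H → F → D.
Putting the parts together: <243,19,1000,F> and then <729,31,1331,D>.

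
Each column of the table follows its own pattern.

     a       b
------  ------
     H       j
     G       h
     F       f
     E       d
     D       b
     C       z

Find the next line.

B  x

Column a: letters move back 1 place in the alphabet; H, G, F, E, D, C → B.
For the column b, letters move back 2 places in the alphabet, wrapping A→Z: j, h, f, d, b, z → x.
So the next line is B  x.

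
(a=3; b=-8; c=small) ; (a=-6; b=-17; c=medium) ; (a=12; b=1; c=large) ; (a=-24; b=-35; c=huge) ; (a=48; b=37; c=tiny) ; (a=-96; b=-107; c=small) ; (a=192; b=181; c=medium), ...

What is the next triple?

(a=-384; b=-395; c=large)

A goes 3, -6, 12, -24, 48, -96, 192 → -384 (×(-2) each step).
B: -8, -17, 1, -35, 37, -107, 181 → -395 (always 11 less than the a).
C goes small, medium, large, huge, tiny, small, medium → large (repeats small → medium → large → huge → tiny).
Combining the parts gives (a=-384; b=-395; c=large).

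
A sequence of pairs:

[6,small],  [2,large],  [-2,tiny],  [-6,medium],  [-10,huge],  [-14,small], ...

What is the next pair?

[-18,large]

First value: −4 each step, so 6, 2, -2, -6, -10, -14 → -18.
For the size, repeats small → large → tiny → medium → huge: small, large, tiny, medium, huge, small → large.
Putting it together: [-18,large].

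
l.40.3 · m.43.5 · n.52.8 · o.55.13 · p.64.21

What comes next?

q.67.34

Letter: l, m, n, o, p → q (letters move forward 1 place in the alphabet).
Second component: alternating steps +3, +9, +3, +9, …; 40, 43, 52, 55, 64 → 67.
Third component — each term is the sum of the two before it: 3, 5, 8, 13, 21 → 34.
Combining the parts gives q.67.34.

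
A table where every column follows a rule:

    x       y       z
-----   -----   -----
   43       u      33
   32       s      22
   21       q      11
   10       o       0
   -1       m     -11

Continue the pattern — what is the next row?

Column x goes 43, 32, 21, 10, -1 → -12 (−11 each step).
Column y goes u, s, q, o, m → k (letters move back 2 places in the alphabet).
Column z goes 33, 22, 11, 0, -11 → -22 (−11 each step).
Putting it together: -12  k  -22.

-12  k  -22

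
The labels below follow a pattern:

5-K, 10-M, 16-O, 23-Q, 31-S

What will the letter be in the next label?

U

Letter: K, M, O, Q, S → U (letters move forward 2 places in the alphabet).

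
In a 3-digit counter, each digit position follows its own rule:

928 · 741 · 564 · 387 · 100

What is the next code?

923

First digit — −2 each step, mod 10: 9, 7, 5, 3, 1 → 9.
Second digit: +2 each step, mod 10, so 2, 4, 6, 8, 0 → 2.
For the third digit, +3 each step, mod 10: 8, 1, 4, 7, 0 → 3.
So the next code is 923.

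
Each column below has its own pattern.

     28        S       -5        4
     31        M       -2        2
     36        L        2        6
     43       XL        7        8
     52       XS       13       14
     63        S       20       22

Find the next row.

76  M  28  36

For the first component, differences are 3, 5, 7, … (increasing by 2 each time): 28, 31, 36, 43, 52, 63 → 76.
Size — repeats S → M → L → XL → XS: S, M, L, XL, XS, S → M.
Third component: -5, -2, 2, 7, 13, 20 → 28 (differences are 3, 4, 5, … (increasing by 1 each time)).
Fourth component: each term is the sum of the two before it; 4, 2, 6, 8, 14, 22 → 36.
Putting it together: 76  M  28  36.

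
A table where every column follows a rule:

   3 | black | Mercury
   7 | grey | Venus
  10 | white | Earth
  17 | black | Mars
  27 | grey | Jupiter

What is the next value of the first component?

44

First component: each term is the sum of the two before it, so 3, 7, 10, 17, 27 → 44.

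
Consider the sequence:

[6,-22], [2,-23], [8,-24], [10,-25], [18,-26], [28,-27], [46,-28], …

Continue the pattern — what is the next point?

[74,-29]

First entry: each term is the sum of the two before it, so 6, 2, 8, 10, 18, 28, 46 → 74.
Second entry goes -22, -23, -24, -25, -26, -27, -28 → -29 (−1 each step).
Combining the parts gives [74,-29].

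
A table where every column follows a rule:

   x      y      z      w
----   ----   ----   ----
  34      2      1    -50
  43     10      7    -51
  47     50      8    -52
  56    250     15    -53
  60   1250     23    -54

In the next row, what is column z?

Column x — alternating steps +9, +4, +9, +4, …: 34, 43, 47, 56, 60 → 69.
Column y: 2, 10, 50, 250, 1250 → 6250 (×5 each step).
Column z — each term is the sum of the two before it: 1, 7, 8, 15, 23 → 38.
Column w: -50, -51, -52, -53, -54 → -55 (−1 each step).

38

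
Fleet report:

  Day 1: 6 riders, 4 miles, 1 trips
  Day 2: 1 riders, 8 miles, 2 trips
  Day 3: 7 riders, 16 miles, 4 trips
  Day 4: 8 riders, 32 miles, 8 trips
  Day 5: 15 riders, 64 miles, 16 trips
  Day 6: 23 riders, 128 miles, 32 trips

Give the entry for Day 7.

Riders: each term is the sum of the two before it, so 6, 1, 7, 8, 15, 23 → 38.
Miles: ×2 each step, so 4, 8, 16, 32, 64, 128 → 256.
Trips goes 1, 2, 4, 8, 16, 32 → 64 (×2 each step).
Combining the parts gives 38 riders, 256 miles, 64 trips.

38 riders, 256 miles, 64 trips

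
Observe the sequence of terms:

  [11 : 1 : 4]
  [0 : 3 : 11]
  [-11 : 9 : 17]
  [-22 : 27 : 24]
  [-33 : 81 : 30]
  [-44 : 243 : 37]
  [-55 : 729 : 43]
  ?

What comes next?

[-66 : 2187 : 50]

First slot: −11 each step; 11, 0, -11, -22, -33, -44, -55 → -66.
Second slot goes 1, 3, 9, 27, 81, 243, 729 → 2187 (×3 each step).
Third slot — alternating steps +7, +6, +7, +6, …: 4, 11, 17, 24, 30, 37, 43 → 50.
Putting it together: [-66 : 2187 : 50].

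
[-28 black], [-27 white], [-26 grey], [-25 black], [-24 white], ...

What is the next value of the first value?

For the first value, +1 each step: -28, -27, -26, -25, -24 → -23.

-23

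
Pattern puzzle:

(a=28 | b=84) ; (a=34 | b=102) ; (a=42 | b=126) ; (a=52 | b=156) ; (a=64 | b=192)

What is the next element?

(a=78 | b=234)

A: differences are 6, 8, 10, … (increasing by 2 each time); 28, 34, 42, 52, 64 → 78.
B: always 3 × the a; 84, 102, 126, 156, 192 → 234.
So the next element is (a=78 | b=234).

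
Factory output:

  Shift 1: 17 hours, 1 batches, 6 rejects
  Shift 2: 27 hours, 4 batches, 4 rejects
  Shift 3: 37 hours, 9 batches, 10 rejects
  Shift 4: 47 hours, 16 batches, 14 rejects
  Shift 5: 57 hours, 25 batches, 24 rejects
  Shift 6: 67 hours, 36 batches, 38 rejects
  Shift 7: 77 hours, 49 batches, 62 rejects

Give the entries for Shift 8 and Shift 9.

87 hours, 64 batches, 100 rejects; 97 hours, 81 batches, 162 rejects

Hours — +10 each step: 17, 27, 37, 47, 57, 67, 77 → 87 → 97.
For the batches, perfect squares: 1², 2², 3², …: 1, 4, 9, 16, 25, 36, 49 → 64 → 81.
Rejects: 6, 4, 10, 14, 24, 38, 62 → 100 → 162 (each term is the sum of the two before it).
So the next two lines are 87 hours, 64 batches, 100 rejects and 97 hours, 81 batches, 162 rejects.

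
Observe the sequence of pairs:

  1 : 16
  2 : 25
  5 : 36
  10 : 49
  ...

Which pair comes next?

First value goes 1, 2, 5, 10 → 17 (differences are 1, 3, 5, … (increasing by 2 each time)).
Second value: perfect squares: 4², 5², 6², …, so 16, 25, 36, 49 → 64.
Combining the parts gives 17 : 64.

17 : 64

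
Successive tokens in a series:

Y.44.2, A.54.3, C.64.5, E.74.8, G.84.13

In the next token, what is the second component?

For the second component, +10 each step: 44, 54, 64, 74, 84 → 94.

94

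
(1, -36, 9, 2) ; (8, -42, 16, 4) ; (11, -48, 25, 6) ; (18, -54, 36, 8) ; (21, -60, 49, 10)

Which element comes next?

First part goes 1, 8, 11, 18, 21 → 28 (alternating steps +7, +3, +7, +3, …).
For the second part, −6 each step: -36, -42, -48, -54, -60 → -66.
Third part — perfect squares: 3², 4², 5², …: 9, 16, 25, 36, 49 → 64.
Fourth part: +2 each step, so 2, 4, 6, 8, 10 → 12.
Combining the parts gives (28, -66, 64, 12).

(28, -66, 64, 12)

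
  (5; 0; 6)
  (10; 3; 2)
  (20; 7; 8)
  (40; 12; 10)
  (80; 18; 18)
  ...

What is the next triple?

(160; 25; 28)

First value: ×2 each step; 5, 10, 20, 40, 80 → 160.
Second value: differences are 3, 4, 5, … (increasing by 1 each time); 0, 3, 7, 12, 18 → 25.
For the third value, each term is the sum of the two before it: 6, 2, 8, 10, 18 → 28.
Putting it together: (160; 25; 28).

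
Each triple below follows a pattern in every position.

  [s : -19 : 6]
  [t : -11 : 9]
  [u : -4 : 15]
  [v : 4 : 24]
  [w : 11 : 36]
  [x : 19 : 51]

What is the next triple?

[y : 26 : 69]

Letter: letters move forward 1 place in the alphabet, so s, t, u, v, w, x → y.
Second slot: alternating steps +8, +7, +8, +7, …; -19, -11, -4, 4, 11, 19 → 26.
Third slot — differences are 3, 6, 9, … (increasing by 3 each time): 6, 9, 15, 24, 36, 51 → 69.
So the next triple is [y : 26 : 69].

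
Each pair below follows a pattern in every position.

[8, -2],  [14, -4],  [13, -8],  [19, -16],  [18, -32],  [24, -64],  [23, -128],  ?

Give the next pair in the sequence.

First slot: 8, 14, 13, 19, 18, 24, 23 → 29 (alternating steps +6, −1, +6, −1, …).
Second slot: ×2 each step, so -2, -4, -8, -16, -32, -64, -128 → -256.
So the next pair is [29, -256].

[29, -256]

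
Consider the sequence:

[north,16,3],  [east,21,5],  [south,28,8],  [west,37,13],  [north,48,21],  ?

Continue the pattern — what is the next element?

[east,61,34]

Direction: repeats north → east → south → west, so north, east, south, west, north → east.
Second part goes 16, 21, 28, 37, 48 → 61 (differences are 5, 7, 9, … (increasing by 2 each time)).
Third part: each term is the sum of the two before it; 3, 5, 8, 13, 21 → 34.
So the next element is [east,61,34].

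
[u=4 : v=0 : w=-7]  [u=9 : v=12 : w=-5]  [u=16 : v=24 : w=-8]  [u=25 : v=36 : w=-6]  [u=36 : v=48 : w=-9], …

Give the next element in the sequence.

U goes 4, 9, 16, 25, 36 → 49 (perfect squares: 2², 3², 4², …).
V goes 0, 12, 24, 36, 48 → 60 (+12 each step).
W: -7, -5, -8, -6, -9 → -7 (alternating steps +2, −3, +2, −3, …).
Putting it together: [u=49 : v=60 : w=-7].

[u=49 : v=60 : w=-7]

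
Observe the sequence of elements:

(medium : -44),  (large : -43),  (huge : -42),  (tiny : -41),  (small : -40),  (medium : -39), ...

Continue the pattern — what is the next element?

(large : -38)

Size: medium, large, huge, tiny, small, medium → large (repeats medium → large → huge → tiny → small).
For the second coordinate, +1 each step: -44, -43, -42, -41, -40, -39 → -38.
Combining the parts gives (large : -38).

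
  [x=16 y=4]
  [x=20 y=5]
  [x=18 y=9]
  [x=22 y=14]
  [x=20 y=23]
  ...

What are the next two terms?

For the x, alternating steps +4, −2, +4, −2, …: 16, 20, 18, 22, 20 → 24 → 22.
Y: each term is the sum of the two before it; 4, 5, 9, 14, 23 → 37 → 60.
So the next two terms are [x=24 y=37] and [x=22 y=60].

[x=24 y=37], [x=22 y=60]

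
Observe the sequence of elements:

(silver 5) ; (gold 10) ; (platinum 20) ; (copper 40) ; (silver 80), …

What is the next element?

Metal: repeats silver → gold → platinum → copper, so silver, gold, platinum, copper, silver → gold.
Second component: ×2 each step, so 5, 10, 20, 40, 80 → 160.
So the next element is (gold 160).

(gold 160)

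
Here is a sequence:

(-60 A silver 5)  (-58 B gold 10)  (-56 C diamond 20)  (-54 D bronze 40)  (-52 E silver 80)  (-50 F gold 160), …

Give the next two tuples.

First part — +2 each step: -60, -58, -56, -54, -52, -50 → -48 → -46.
For the letter, letters move forward 1 place in the alphabet: A, B, C, D, E, F → G → H.
Rank goes silver, gold, diamond, bronze, silver, gold → diamond → bronze (repeats silver → gold → diamond → bronze).
Fourth part: 5, 10, 20, 40, 80, 160 → 320 → 640 (×2 each step).
Putting the parts together: (-48 G diamond 320) and then (-46 H bronze 640).

(-48 G diamond 320), (-46 H bronze 640)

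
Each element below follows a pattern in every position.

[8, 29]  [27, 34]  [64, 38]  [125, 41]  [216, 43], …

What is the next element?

[343, 44]

First coordinate — perfect cubes: 2³, 3³, 4³, …: 8, 27, 64, 125, 216 → 343.
Second coordinate: 29, 34, 38, 41, 43 → 44 (differences are 5, 4, 3, … (decreasing by 1 each time)).
Putting it together: [343, 44].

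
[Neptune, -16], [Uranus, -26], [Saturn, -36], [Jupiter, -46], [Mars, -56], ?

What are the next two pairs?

Planet goes Neptune, Uranus, Saturn, Jupiter, Mars → Earth → Venus (runs backward through the planets Mercury→Neptune).
Second slot: −10 each step, so -16, -26, -36, -46, -56 → -66 → -76.
So the next two pairs are [Earth, -66] and [Venus, -76].

[Earth, -66], [Venus, -76]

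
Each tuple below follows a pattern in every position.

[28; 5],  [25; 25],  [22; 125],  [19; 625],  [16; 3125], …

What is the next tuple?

First entry goes 28, 25, 22, 19, 16 → 13 (−3 each step).
For the second entry, ×5 each step: 5, 25, 125, 625, 3125 → 15625.
Combining the parts gives [13; 15625].

[13; 15625]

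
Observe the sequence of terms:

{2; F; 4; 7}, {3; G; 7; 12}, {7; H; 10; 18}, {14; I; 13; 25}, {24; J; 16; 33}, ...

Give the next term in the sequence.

First slot — differences are 1, 4, 7, … (increasing by 3 each time): 2, 3, 7, 14, 24 → 37.
Letter goes F, G, H, I, J → K (letters move forward 1 place in the alphabet).
Third slot: +3 each step, so 4, 7, 10, 13, 16 → 19.
Fourth slot: differences are 5, 6, 7, … (increasing by 1 each time); 7, 12, 18, 25, 33 → 42.
So the next term is {37; K; 19; 42}.

{37; K; 19; 42}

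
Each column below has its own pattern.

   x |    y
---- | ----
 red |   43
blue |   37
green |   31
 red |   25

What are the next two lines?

Column x: repeats red → blue → green; red, blue, green, red → blue → green.
Column y: −6 each step, so 43, 37, 31, 25 → 19 → 13.
So the next two lines are blue  19 and green  13.

blue  19; green  13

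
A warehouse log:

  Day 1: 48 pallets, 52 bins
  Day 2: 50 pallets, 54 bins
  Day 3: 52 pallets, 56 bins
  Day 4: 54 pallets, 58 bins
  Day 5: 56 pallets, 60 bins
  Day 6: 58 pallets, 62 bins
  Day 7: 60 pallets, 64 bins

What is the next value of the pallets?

62

Pallets: +2 each step, so 48, 50, 52, 54, 56, 58, 60 → 62.
Bins goes 52, 54, 56, 58, 60, 62, 64 → 66 (always 4 more than the pallets).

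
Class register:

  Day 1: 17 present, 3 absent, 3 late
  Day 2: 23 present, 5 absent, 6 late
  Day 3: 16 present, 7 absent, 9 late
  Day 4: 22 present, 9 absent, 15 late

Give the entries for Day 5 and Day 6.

15 present, 11 absent, 24 late; 21 present, 13 absent, 39 late

Present — alternating steps +6, −7, +6, −7, …: 17, 23, 16, 22 → 15 → 21.
Absent: +2 each step, so 3, 5, 7, 9 → 11 → 13.
Late goes 3, 6, 9, 15 → 24 → 39 (each term is the sum of the two before it).
So the next two lines are 15 present, 11 absent, 24 late and 21 present, 13 absent, 39 late.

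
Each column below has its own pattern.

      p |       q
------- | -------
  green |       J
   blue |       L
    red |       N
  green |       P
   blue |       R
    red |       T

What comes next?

green  V

Column p: repeats green → blue → red, so green, blue, red, green, blue, red → green.
For the column q, letters move forward 2 places in the alphabet: J, L, N, P, R, T → V.
Combining the parts gives green  V.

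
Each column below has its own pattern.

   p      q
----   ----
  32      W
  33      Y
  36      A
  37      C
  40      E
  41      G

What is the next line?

Column p: alternating steps +1, +3, +1, +3, …; 32, 33, 36, 37, 40, 41 → 44.
Column q: letters move forward 2 places in the alphabet, wrapping Z→A, so W, Y, A, C, E, G → I.
Putting it together: 44  I.

44  I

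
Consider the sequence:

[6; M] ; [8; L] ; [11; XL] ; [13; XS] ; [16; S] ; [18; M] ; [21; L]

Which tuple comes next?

[23; XL]

First entry — alternating steps +2, +3, +2, +3, …: 6, 8, 11, 13, 16, 18, 21 → 23.
Size — repeats M → L → XL → XS → S: M, L, XL, XS, S, M, L → XL.
So the next tuple is [23; XL].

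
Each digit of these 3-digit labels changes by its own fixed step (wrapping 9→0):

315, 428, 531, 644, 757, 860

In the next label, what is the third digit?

First digit: 3, 4, 5, 6, 7, 8 → 9 (+1 each step, mod 10).
For the second digit, +1 each step, mod 10: 1, 2, 3, 4, 5, 6 → 7.
For the third digit, +3 each step, mod 10: 5, 8, 1, 4, 7, 0 → 3.

3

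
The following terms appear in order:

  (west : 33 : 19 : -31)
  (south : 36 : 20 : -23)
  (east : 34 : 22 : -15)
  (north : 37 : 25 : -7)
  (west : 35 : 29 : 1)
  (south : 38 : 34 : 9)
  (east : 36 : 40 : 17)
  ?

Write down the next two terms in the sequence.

(north : 39 : 47 : 25), (west : 37 : 55 : 33)

Direction: west, south, east, north, west, south, east → north → west (repeats west → south → east → north).
Second component: alternating steps +3, −2, +3, −2, …; 33, 36, 34, 37, 35, 38, 36 → 39 → 37.
Third component: 19, 20, 22, 25, 29, 34, 40 → 47 → 55 (differences are 1, 2, 3, … (increasing by 1 each time)).
Fourth component: +8 each step; -31, -23, -15, -7, 1, 9, 17 → 25 → 33.
So the next two terms are (north : 39 : 47 : 25) and (west : 37 : 55 : 33).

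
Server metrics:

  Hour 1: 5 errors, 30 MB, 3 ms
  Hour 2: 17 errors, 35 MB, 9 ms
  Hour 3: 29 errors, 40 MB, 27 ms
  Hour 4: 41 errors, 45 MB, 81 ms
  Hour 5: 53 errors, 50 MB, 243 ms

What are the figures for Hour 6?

65 errors, 55 MB, 729 ms

Errors: +12 each step; 5, 17, 29, 41, 53 → 65.
For the MB, +5 each step: 30, 35, 40, 45, 50 → 55.
Ms: ×3 each step, so 3, 9, 27, 81, 243 → 729.
So the next row is 65 errors, 55 MB, 729 ms.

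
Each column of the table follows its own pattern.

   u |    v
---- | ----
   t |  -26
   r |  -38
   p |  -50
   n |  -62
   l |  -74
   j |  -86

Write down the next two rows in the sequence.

h  -98; f  -110

Column u — letters move back 2 places in the alphabet: t, r, p, n, l, j → h → f.
Column v: -26, -38, -50, -62, -74, -86 → -98 → -110 (−12 each step).
Putting the parts together: h  -98 and then f  -110.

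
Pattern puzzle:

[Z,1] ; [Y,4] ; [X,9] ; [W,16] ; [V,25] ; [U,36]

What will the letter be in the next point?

T

Letter: Z, Y, X, W, V, U → T (letters move back 1 place in the alphabet).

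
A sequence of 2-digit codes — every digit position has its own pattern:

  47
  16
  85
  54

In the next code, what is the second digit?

3

Second digit goes 7, 6, 5, 4 → 3 (−1 each step, mod 10).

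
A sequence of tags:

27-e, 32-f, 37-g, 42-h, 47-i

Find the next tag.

First component goes 27, 32, 37, 42, 47 → 52 (+5 each step).
Letter goes e, f, g, h, i → j (letters move forward 1 place in the alphabet).
Putting it together: 52-j.

52-j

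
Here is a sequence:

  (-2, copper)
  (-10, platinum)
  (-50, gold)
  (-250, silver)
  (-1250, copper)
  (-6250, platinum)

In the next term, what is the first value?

First value goes -2, -10, -50, -250, -1250, -6250 → -31250 (×5 each step).
Metal: copper, platinum, gold, silver, copper, platinum → gold (repeats copper → platinum → gold → silver).

-31250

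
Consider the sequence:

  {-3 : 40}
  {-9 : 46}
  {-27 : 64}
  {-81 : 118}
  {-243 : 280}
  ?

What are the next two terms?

First value — ×3 each step: -3, -9, -27, -81, -243 → -729 → -2187.
Second value goes 40, 46, 64, 118, 280 → 766 → 2224 (together with the first value always sums to 37).
Putting the parts together: {-729 : 766} and then {-2187 : 2224}.

{-729 : 766}, {-2187 : 2224}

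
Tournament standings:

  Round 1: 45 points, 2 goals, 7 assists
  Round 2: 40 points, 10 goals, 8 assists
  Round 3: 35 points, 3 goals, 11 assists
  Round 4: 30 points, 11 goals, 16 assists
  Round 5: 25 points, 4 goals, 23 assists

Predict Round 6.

For the points, −5 each step: 45, 40, 35, 30, 25 → 20.
Goals: alternating steps +8, −7, +8, −7, …; 2, 10, 3, 11, 4 → 12.
For the assists, differences are 1, 3, 5, … (increasing by 2 each time): 7, 8, 11, 16, 23 → 32.
Putting it together: 20 points, 12 goals, 32 assists.

20 points, 12 goals, 32 assists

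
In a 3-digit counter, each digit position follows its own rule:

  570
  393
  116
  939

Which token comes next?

First digit goes 5, 3, 1, 9 → 7 (−2 each step, mod 10).
Second digit — +2 each step, mod 10: 7, 9, 1, 3 → 5.
Third digit goes 0, 3, 6, 9 → 2 (+3 each step, mod 10).
Putting it together: 752.

752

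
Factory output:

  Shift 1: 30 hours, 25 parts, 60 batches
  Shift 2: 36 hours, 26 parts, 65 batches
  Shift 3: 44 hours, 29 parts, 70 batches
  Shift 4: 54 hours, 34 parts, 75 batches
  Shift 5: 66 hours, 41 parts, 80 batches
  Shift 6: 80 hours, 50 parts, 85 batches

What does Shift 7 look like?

96 hours, 61 parts, 90 batches

Hours: 30, 36, 44, 54, 66, 80 → 96 (differences are 6, 8, 10, … (increasing by 2 each time)).
Parts — differences are 1, 3, 5, … (increasing by 2 each time): 25, 26, 29, 34, 41, 50 → 61.
Batches: +5 each step, so 60, 65, 70, 75, 80, 85 → 90.
Combining the parts gives 96 hours, 61 parts, 90 batches.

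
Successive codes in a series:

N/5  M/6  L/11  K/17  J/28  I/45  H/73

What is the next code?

G/118

Letter: letters move back 1 place in the alphabet; N, M, L, K, J, I, H → G.
Second component: each term is the sum of the two before it; 5, 6, 11, 17, 28, 45, 73 → 118.
So the next code is G/118.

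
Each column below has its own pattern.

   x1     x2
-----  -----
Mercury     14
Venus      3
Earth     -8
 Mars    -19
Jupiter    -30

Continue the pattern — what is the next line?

Saturn  -41

For the column x1, runs through the planets Mercury→Neptune: Mercury, Venus, Earth, Mars, Jupiter → Saturn.
Column x2 — −11 each step: 14, 3, -8, -19, -30 → -41.
Putting it together: Saturn  -41.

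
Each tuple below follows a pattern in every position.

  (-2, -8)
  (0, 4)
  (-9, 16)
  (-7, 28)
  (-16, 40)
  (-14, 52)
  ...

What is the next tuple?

First entry: alternating steps +2, −9, +2, −9, …; -2, 0, -9, -7, -16, -14 → -23.
Second entry: -8, 4, 16, 28, 40, 52 → 64 (+12 each step).
So the next tuple is (-23, 64).

(-23, 64)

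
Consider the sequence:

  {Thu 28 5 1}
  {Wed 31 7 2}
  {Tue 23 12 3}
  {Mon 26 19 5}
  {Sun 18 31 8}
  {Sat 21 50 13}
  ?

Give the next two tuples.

Day — runs backward through the weekdays Mon→Sun: Thu, Wed, Tue, Mon, Sun, Sat → Fri → Thu.
Second entry: alternating steps +3, −8, +3, −8, …, so 28, 31, 23, 26, 18, 21 → 13 → 16.
Third entry — each term is the sum of the two before it: 5, 7, 12, 19, 31, 50 → 81 → 131.
Fourth entry: each term is the sum of the two before it; 1, 2, 3, 5, 8, 13 → 21 → 34.
Putting the parts together: {Fri 13 81 21} and then {Thu 16 131 34}.

{Fri 13 81 21}, {Thu 16 131 34}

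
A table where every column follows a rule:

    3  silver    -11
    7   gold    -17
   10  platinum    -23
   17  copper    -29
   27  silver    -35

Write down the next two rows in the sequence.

For the first component, each term is the sum of the two before it: 3, 7, 10, 17, 27 → 44 → 71.
Metal: repeats silver → gold → platinum → copper, so silver, gold, platinum, copper, silver → gold → platinum.
Third component: −6 each step, so -11, -17, -23, -29, -35 → -41 → -47.
So the next two rows are 44  gold  -41 and 71  platinum  -47.

44  gold  -41; 71  platinum  -47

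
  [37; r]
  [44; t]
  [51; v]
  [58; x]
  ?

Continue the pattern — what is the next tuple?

[65; z]

For the first component, +7 each step: 37, 44, 51, 58 → 65.
Letter: letters move forward 2 places in the alphabet, so r, t, v, x → z.
Combining the parts gives [65; z].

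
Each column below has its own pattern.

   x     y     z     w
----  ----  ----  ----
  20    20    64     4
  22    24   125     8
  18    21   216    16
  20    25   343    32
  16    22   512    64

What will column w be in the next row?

Column x goes 20, 22, 18, 20, 16 → 18 (alternating steps +2, −4, +2, −4, …).
Column y: alternating steps +4, −3, +4, −3, …, so 20, 24, 21, 25, 22 → 26.
Column z goes 64, 125, 216, 343, 512 → 729 (perfect cubes: 4³, 5³, 6³, …).
For the column w, ×2 each step: 4, 8, 16, 32, 64 → 128.

128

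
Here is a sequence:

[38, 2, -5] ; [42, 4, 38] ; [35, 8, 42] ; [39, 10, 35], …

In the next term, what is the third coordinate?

39

First coordinate goes 38, 42, 35, 39 → 32 (alternating steps +4, −7, +4, −7, …).
Third coordinate goes -5, 38, 42, 35 → 39 (always the previous value of the first coordinate).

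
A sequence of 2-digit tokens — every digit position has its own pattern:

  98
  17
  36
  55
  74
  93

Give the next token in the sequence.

12

First digit: +2 each step, mod 10; 9, 1, 3, 5, 7, 9 → 1.
Second digit — −1 each step, mod 10: 8, 7, 6, 5, 4, 3 → 2.
Combining the parts gives 12.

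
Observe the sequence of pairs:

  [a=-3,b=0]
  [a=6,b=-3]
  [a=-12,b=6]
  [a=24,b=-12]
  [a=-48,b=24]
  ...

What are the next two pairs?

[a=96,b=-48], [a=-192,b=96]

A: ×(-2) each step, so -3, 6, -12, 24, -48 → 96 → -192.
B: 0, -3, 6, -12, 24 → -48 → 96 (always the previous value of the a).
Putting the parts together: [a=96,b=-48] and then [a=-192,b=96].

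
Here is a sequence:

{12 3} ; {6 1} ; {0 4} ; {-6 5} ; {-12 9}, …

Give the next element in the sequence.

First component: −6 each step; 12, 6, 0, -6, -12 → -18.
Second component: each term is the sum of the two before it; 3, 1, 4, 5, 9 → 14.
So the next element is {-18 14}.

{-18 14}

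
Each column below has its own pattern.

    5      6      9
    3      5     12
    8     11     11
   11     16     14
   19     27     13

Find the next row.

30  43  16

First component: 5, 3, 8, 11, 19 → 30 (each term is the sum of the two before it).
Second component: 6, 5, 11, 16, 27 → 43 (each term is the sum of the two before it).
Third component goes 9, 12, 11, 14, 13 → 16 (alternating steps +3, −1, +3, −1, …).
So the next row is 30  43  16.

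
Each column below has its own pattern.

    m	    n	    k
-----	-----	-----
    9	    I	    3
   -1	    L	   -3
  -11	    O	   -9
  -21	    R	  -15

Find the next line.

-31  U  -21

Column m: 9, -1, -11, -21 → -31 (−10 each step).
Column n: I, L, O, R → U (letters move forward 3 places in the alphabet).
Column k — −6 each step: 3, -3, -9, -15 → -21.
Combining the parts gives -31  U  -21.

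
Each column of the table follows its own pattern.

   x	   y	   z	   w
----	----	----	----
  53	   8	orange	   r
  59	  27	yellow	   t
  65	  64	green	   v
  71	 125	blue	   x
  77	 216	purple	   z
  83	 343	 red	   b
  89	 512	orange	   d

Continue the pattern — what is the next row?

95  729  yellow  f

Column x: 53, 59, 65, 71, 77, 83, 89 → 95 (+6 each step).
Column y goes 8, 27, 64, 125, 216, 343, 512 → 729 (perfect cubes: 2³, 3³, 4³, …).
Column z goes orange, yellow, green, blue, purple, red, orange → yellow (repeats orange → yellow → green → blue → purple → red).
Column w — letters move forward 2 places in the alphabet, wrapping Z→A: r, t, v, x, z, b, d → f.
Putting it together: 95  729  yellow  f.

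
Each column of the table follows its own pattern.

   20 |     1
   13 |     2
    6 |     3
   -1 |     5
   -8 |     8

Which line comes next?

For the first component, −7 each step: 20, 13, 6, -1, -8 → -15.
For the second component, each term is the sum of the two before it: 1, 2, 3, 5, 8 → 13.
Combining the parts gives -15  13.

-15  13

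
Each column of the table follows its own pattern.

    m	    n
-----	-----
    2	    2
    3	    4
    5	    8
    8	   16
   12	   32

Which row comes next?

For the column m, differences are 1, 2, 3, … (increasing by 1 each time): 2, 3, 5, 8, 12 → 17.
For the column n, ×2 each step: 2, 4, 8, 16, 32 → 64.
Putting it together: 17  64.

17  64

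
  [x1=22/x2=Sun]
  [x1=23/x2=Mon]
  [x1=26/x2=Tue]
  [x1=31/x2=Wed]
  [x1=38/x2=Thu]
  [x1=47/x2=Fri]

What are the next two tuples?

X1 goes 22, 23, 26, 31, 38, 47 → 58 → 71 (differences are 1, 3, 5, … (increasing by 2 each time)).
X2: runs through the weekdays Mon→Sun; Sun, Mon, Tue, Wed, Thu, Fri → Sat → Sun.
So the next two tuples are [x1=58/x2=Sat] and [x1=71/x2=Sun].

[x1=58/x2=Sat], [x1=71/x2=Sun]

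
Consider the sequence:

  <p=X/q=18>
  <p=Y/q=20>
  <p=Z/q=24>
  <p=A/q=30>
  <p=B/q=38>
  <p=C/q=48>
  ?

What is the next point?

<p=D/q=60>

For the p, letters move forward 1 place in the alphabet, wrapping Z→A: X, Y, Z, A, B, C → D.
Q: 18, 20, 24, 30, 38, 48 → 60 (differences are 2, 4, 6, … (increasing by 2 each time)).
Combining the parts gives <p=D/q=60>.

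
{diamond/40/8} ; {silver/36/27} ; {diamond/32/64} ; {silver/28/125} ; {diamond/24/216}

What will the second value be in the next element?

For the rank, alternates diamond ↔ silver: diamond, silver, diamond, silver, diamond → silver.
Second value — −4 each step: 40, 36, 32, 28, 24 → 20.
Third value: perfect cubes: 2³, 3³, 4³, …; 8, 27, 64, 125, 216 → 343.

20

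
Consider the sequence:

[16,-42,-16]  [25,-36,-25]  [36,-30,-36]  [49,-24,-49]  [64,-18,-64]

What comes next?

First slot — perfect squares: 4², 5², 6², …: 16, 25, 36, 49, 64 → 81.
Second slot goes -42, -36, -30, -24, -18 → -12 (+6 each step).
Third slot: always the negative of the first slot, so -16, -25, -36, -49, -64 → -81.
So the next triple is [81,-12,-81].

[81,-12,-81]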